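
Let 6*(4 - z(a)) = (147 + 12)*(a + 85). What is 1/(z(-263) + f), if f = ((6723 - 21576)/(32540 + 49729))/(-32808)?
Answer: 899693784/4247454359215 ≈ 0.00021182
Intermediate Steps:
z(a) = -4497/2 - 53*a/2 (z(a) = 4 - (147 + 12)*(a + 85)/6 = 4 - 53*(85 + a)/2 = 4 - (13515 + 159*a)/6 = 4 + (-4505/2 - 53*a/2) = -4497/2 - 53*a/2)
f = 4951/899693784 (f = -14853/82269*(-1/32808) = -14853*1/82269*(-1/32808) = -4951/27423*(-1/32808) = 4951/899693784 ≈ 5.5030e-6)
1/(z(-263) + f) = 1/((-4497/2 - 53/2*(-263)) + 4951/899693784) = 1/((-4497/2 + 13939/2) + 4951/899693784) = 1/(4721 + 4951/899693784) = 1/(4247454359215/899693784) = 899693784/4247454359215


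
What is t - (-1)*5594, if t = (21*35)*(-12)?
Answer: -3226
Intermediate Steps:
t = -8820 (t = 735*(-12) = -8820)
t - (-1)*5594 = -8820 - (-1)*5594 = -8820 - 1*(-5594) = -8820 + 5594 = -3226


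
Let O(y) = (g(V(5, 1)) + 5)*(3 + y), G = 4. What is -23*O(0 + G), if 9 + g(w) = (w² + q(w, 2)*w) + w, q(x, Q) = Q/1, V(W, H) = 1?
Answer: 0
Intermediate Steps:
q(x, Q) = Q (q(x, Q) = Q*1 = Q)
g(w) = -9 + w² + 3*w (g(w) = -9 + ((w² + 2*w) + w) = -9 + (w² + 3*w) = -9 + w² + 3*w)
O(y) = 0 (O(y) = ((-9 + 1² + 3*1) + 5)*(3 + y) = ((-9 + 1 + 3) + 5)*(3 + y) = (-5 + 5)*(3 + y) = 0*(3 + y) = 0)
-23*O(0 + G) = -23*0 = 0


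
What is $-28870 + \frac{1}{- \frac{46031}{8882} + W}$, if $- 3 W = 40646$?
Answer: $- \frac{10426569849196}{361155865} \approx -28870.0$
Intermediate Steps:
$W = - \frac{40646}{3}$ ($W = \left(- \frac{1}{3}\right) 40646 = - \frac{40646}{3} \approx -13549.0$)
$-28870 + \frac{1}{- \frac{46031}{8882} + W} = -28870 + \frac{1}{- \frac{46031}{8882} - \frac{40646}{3}} = -28870 + \frac{1}{- \frac{361155865}{26646}} = -28870 - \frac{26646}{361155865} = - \frac{10426569849196}{361155865}$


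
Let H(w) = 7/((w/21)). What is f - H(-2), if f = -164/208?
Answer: 3781/52 ≈ 72.712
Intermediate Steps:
H(w) = 147/w (H(w) = 7/((w*(1/21))) = 7/((w/21)) = 7*(21/w) = 147/w)
f = -41/52 (f = -164*1/208 = -41/52 ≈ -0.78846)
f - H(-2) = -41/52 - 147/(-2) = -41/52 - 147*(-1)/2 = -41/52 - 1*(-147/2) = -41/52 + 147/2 = 3781/52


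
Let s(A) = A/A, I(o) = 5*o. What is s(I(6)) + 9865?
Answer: 9866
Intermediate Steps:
s(A) = 1
s(I(6)) + 9865 = 1 + 9865 = 9866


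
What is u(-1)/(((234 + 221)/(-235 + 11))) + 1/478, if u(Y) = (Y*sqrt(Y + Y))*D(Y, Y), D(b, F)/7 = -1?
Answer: 1/478 - 224*I*sqrt(2)/65 ≈ 0.002092 - 4.8736*I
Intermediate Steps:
D(b, F) = -7 (D(b, F) = 7*(-1) = -7)
u(Y) = -7*sqrt(2)*Y**(3/2) (u(Y) = (Y*sqrt(Y + Y))*(-7) = (Y*sqrt(2*Y))*(-7) = (Y*(sqrt(2)*sqrt(Y)))*(-7) = (sqrt(2)*Y**(3/2))*(-7) = -7*sqrt(2)*Y**(3/2))
u(-1)/(((234 + 221)/(-235 + 11))) + 1/478 = (-7*sqrt(2)*(-1)**(3/2))/(((234 + 221)/(-235 + 11))) + 1/478 = (-7*sqrt(2)*(-I))/((455/(-224))) + 1*(1/478) = (7*I*sqrt(2))/((455*(-1/224))) + 1/478 = (7*I*sqrt(2))/(-65/32) + 1/478 = (7*I*sqrt(2))*(-32/65) + 1/478 = -224*I*sqrt(2)/65 + 1/478 = 1/478 - 224*I*sqrt(2)/65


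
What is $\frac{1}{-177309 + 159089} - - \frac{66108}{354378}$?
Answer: $\frac{200688897}{1076127860} \approx 0.18649$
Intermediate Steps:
$\frac{1}{-177309 + 159089} - - \frac{66108}{354378} = \frac{1}{-18220} - \left(-66108\right) \frac{1}{354378} = - \frac{1}{18220} - - \frac{11018}{59063} = - \frac{1}{18220} + \frac{11018}{59063} = \frac{200688897}{1076127860}$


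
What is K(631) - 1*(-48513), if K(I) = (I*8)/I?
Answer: 48521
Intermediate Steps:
K(I) = 8 (K(I) = (8*I)/I = 8)
K(631) - 1*(-48513) = 8 - 1*(-48513) = 8 + 48513 = 48521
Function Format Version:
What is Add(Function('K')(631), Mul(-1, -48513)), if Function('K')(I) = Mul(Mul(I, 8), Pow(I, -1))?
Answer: 48521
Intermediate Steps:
Function('K')(I) = 8 (Function('K')(I) = Mul(Mul(8, I), Pow(I, -1)) = 8)
Add(Function('K')(631), Mul(-1, -48513)) = Add(8, Mul(-1, -48513)) = Add(8, 48513) = 48521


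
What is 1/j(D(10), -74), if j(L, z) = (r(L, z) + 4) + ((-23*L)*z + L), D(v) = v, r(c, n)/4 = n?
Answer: 1/16738 ≈ 5.9744e-5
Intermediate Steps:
r(c, n) = 4*n
j(L, z) = 4 + L + 4*z - 23*L*z (j(L, z) = (4*z + 4) + ((-23*L)*z + L) = (4 + 4*z) + (-23*L*z + L) = (4 + 4*z) + (L - 23*L*z) = 4 + L + 4*z - 23*L*z)
1/j(D(10), -74) = 1/(4 + 10 + 4*(-74) - 23*10*(-74)) = 1/(4 + 10 - 296 + 17020) = 1/16738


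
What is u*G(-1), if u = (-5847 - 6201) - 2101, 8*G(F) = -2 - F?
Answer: 14149/8 ≈ 1768.6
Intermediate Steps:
G(F) = -1/4 - F/8 (G(F) = (-2 - F)/8 = -1/4 - F/8)
u = -14149 (u = -12048 - 2101 = -14149)
u*G(-1) = -14149*(-1/4 - 1/8*(-1)) = -14149*(-1/4 + 1/8) = -14149*(-1/8) = 14149/8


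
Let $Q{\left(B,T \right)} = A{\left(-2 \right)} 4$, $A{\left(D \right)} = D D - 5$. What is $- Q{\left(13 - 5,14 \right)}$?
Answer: $4$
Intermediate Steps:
$A{\left(D \right)} = -5 + D^{2}$ ($A{\left(D \right)} = D^{2} - 5 = -5 + D^{2}$)
$Q{\left(B,T \right)} = -4$ ($Q{\left(B,T \right)} = \left(-5 + \left(-2\right)^{2}\right) 4 = \left(-5 + 4\right) 4 = \left(-1\right) 4 = -4$)
$- Q{\left(13 - 5,14 \right)} = \left(-1\right) \left(-4\right) = 4$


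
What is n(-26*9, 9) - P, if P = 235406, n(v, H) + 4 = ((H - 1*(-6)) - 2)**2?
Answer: -235241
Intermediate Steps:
n(v, H) = -4 + (4 + H)**2 (n(v, H) = -4 + ((H - 1*(-6)) - 2)**2 = -4 + ((H + 6) - 2)**2 = -4 + ((6 + H) - 2)**2 = -4 + (4 + H)**2)
n(-26*9, 9) - P = (-4 + (4 + 9)**2) - 1*235406 = (-4 + 13**2) - 235406 = (-4 + 169) - 235406 = 165 - 235406 = -235241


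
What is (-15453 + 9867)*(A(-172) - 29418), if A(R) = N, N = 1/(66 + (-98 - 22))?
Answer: 1478961463/9 ≈ 1.6433e+8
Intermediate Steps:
N = -1/54 (N = 1/(66 - 120) = 1/(-54) = -1/54 ≈ -0.018519)
A(R) = -1/54
(-15453 + 9867)*(A(-172) - 29418) = (-15453 + 9867)*(-1/54 - 29418) = -5586*(-1588573/54) = 1478961463/9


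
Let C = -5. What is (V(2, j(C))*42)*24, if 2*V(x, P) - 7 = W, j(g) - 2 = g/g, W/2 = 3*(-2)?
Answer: -2520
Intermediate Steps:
W = -12 (W = 2*(3*(-2)) = 2*(-6) = -12)
j(g) = 3 (j(g) = 2 + g/g = 2 + 1 = 3)
V(x, P) = -5/2 (V(x, P) = 7/2 + (½)*(-12) = 7/2 - 6 = -5/2)
(V(2, j(C))*42)*24 = -5/2*42*24 = -105*24 = -2520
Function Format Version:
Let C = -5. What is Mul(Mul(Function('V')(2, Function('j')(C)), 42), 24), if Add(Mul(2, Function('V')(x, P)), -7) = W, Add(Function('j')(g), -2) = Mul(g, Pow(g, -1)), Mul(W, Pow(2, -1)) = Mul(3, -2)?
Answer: -2520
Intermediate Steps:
W = -12 (W = Mul(2, Mul(3, -2)) = Mul(2, -6) = -12)
Function('j')(g) = 3 (Function('j')(g) = Add(2, Mul(g, Pow(g, -1))) = Add(2, 1) = 3)
Function('V')(x, P) = Rational(-5, 2) (Function('V')(x, P) = Add(Rational(7, 2), Mul(Rational(1, 2), -12)) = Add(Rational(7, 2), -6) = Rational(-5, 2))
Mul(Mul(Function('V')(2, Function('j')(C)), 42), 24) = Mul(Mul(Rational(-5, 2), 42), 24) = Mul(-105, 24) = -2520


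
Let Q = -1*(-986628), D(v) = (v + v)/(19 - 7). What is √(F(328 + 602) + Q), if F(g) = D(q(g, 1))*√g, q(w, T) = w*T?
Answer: √(986628 + 155*√930) ≈ 995.67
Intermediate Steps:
q(w, T) = T*w
D(v) = v/6 (D(v) = (2*v)/12 = (2*v)*(1/12) = v/6)
Q = 986628
F(g) = g^(3/2)/6 (F(g) = ((1*g)/6)*√g = (g/6)*√g = g^(3/2)/6)
√(F(328 + 602) + Q) = √((328 + 602)^(3/2)/6 + 986628) = √(930^(3/2)/6 + 986628) = √((930*√930)/6 + 986628) = √(155*√930 + 986628) = √(986628 + 155*√930)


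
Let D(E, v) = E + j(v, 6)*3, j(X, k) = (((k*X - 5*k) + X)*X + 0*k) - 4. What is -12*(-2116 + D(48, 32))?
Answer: -198528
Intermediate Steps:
j(X, k) = -4 + X*(X - 5*k + X*k) (j(X, k) = (((X*k - 5*k) + X)*X + 0) - 4 = (((-5*k + X*k) + X)*X + 0) - 4 = ((X - 5*k + X*k)*X + 0) - 4 = (X*(X - 5*k + X*k) + 0) - 4 = X*(X - 5*k + X*k) - 4 = -4 + X*(X - 5*k + X*k))
D(E, v) = -12 + E - 90*v + 21*v² (D(E, v) = E + (-4 + v² + 6*v² - 5*v*6)*3 = E + (-4 + v² + 6*v² - 30*v)*3 = E + (-4 - 30*v + 7*v²)*3 = E + (-12 - 90*v + 21*v²) = -12 + E - 90*v + 21*v²)
-12*(-2116 + D(48, 32)) = -12*(-2116 + (-12 + 48 - 90*32 + 21*32²)) = -12*(-2116 + (-12 + 48 - 2880 + 21*1024)) = -12*(-2116 + (-12 + 48 - 2880 + 21504)) = -12*(-2116 + 18660) = -12*16544 = -198528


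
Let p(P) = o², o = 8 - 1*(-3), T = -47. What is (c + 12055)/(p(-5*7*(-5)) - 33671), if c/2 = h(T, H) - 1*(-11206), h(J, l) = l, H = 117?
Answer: -34701/33550 ≈ -1.0343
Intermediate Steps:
c = 22646 (c = 2*(117 - 1*(-11206)) = 2*(117 + 11206) = 2*11323 = 22646)
o = 11 (o = 8 + 3 = 11)
p(P) = 121 (p(P) = 11² = 121)
(c + 12055)/(p(-5*7*(-5)) - 33671) = (22646 + 12055)/(121 - 33671) = 34701/(-33550) = 34701*(-1/33550) = -34701/33550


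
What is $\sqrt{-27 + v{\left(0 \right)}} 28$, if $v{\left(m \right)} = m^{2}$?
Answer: $84 i \sqrt{3} \approx 145.49 i$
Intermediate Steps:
$\sqrt{-27 + v{\left(0 \right)}} 28 = \sqrt{-27 + 0^{2}} \cdot 28 = \sqrt{-27 + 0} \cdot 28 = \sqrt{-27} \cdot 28 = 3 i \sqrt{3} \cdot 28 = 84 i \sqrt{3}$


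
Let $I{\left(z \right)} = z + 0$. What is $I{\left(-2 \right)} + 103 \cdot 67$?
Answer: $6899$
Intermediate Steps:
$I{\left(z \right)} = z$
$I{\left(-2 \right)} + 103 \cdot 67 = -2 + 103 \cdot 67 = -2 + 6901 = 6899$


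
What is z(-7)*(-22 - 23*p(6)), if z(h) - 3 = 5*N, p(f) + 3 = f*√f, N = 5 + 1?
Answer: 1551 - 4554*√6 ≈ -9604.0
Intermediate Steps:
N = 6
p(f) = -3 + f^(3/2) (p(f) = -3 + f*√f = -3 + f^(3/2))
z(h) = 33 (z(h) = 3 + 5*6 = 3 + 30 = 33)
z(-7)*(-22 - 23*p(6)) = 33*(-22 - 23*(-3 + 6^(3/2))) = 33*(-22 - 23*(-3 + 6*√6)) = 33*(-22 + (69 - 138*√6)) = 33*(47 - 138*√6) = 1551 - 4554*√6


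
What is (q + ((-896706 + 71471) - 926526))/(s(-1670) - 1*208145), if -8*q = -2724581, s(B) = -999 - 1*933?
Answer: 11289507/1680616 ≈ 6.7175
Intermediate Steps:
s(B) = -1932 (s(B) = -999 - 933 = -1932)
q = 2724581/8 (q = -⅛*(-2724581) = 2724581/8 ≈ 3.4057e+5)
(q + ((-896706 + 71471) - 926526))/(s(-1670) - 1*208145) = (2724581/8 + ((-896706 + 71471) - 926526))/(-1932 - 1*208145) = (2724581/8 + (-825235 - 926526))/(-1932 - 208145) = (2724581/8 - 1751761)/(-210077) = -11289507/8*(-1/210077) = 11289507/1680616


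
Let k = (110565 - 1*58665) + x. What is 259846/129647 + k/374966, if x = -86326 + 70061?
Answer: 102053386081/48613217002 ≈ 2.0993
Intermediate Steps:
x = -16265
k = 35635 (k = (110565 - 1*58665) - 16265 = (110565 - 58665) - 16265 = 51900 - 16265 = 35635)
259846/129647 + k/374966 = 259846/129647 + 35635/374966 = 102053386081/48613217002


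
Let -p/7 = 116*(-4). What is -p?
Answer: -3248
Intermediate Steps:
p = 3248 (p = -812*(-4) = -7*(-464) = 3248)
-p = -1*3248 = -3248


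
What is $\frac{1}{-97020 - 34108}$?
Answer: $- \frac{1}{131128} \approx -7.6261 \cdot 10^{-6}$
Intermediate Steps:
$\frac{1}{-97020 - 34108} = \frac{1}{-131128} = - \frac{1}{131128}$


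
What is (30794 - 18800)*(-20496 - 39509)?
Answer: -719699970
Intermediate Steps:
(30794 - 18800)*(-20496 - 39509) = 11994*(-60005) = -719699970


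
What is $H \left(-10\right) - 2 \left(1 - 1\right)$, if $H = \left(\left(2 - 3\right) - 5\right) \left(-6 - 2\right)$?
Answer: $-480$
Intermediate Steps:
$H = 48$ ($H = \left(\left(2 - 3\right) - 5\right) \left(-8\right) = \left(-1 - 5\right) \left(-8\right) = \left(-6\right) \left(-8\right) = 48$)
$H \left(-10\right) - 2 \left(1 - 1\right) = 48 \left(-10\right) - 2 \left(1 - 1\right) = -480 - 0 = -480 + 0 = -480$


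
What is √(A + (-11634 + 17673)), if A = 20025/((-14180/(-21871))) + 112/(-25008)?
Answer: √181381755985122855/2216334 ≈ 192.16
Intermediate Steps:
A = 136908394013/4432668 (A = 20025/((-14180*(-1/21871))) + 112*(-1/25008) = 20025/(14180/21871) - 7/1563 = 20025*(21871/14180) - 7/1563 = 87593355/2836 - 7/1563 = 136908394013/4432668 ≈ 30886.)
√(A + (-11634 + 17673)) = √(136908394013/4432668 + (-11634 + 17673)) = √(136908394013/4432668 + 6039) = √(163677276065/4432668) = √181381755985122855/2216334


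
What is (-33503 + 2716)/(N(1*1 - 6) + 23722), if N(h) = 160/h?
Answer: -30787/23690 ≈ -1.2996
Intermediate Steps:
(-33503 + 2716)/(N(1*1 - 6) + 23722) = (-33503 + 2716)/(160/(1*1 - 6) + 23722) = -30787/(160/(1 - 6) + 23722) = -30787/(160/(-5) + 23722) = -30787/(160*(-1/5) + 23722) = -30787/(-32 + 23722) = -30787/23690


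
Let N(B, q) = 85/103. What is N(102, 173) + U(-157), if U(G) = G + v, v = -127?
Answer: -29167/103 ≈ -283.17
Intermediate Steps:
U(G) = -127 + G (U(G) = G - 127 = -127 + G)
N(B, q) = 85/103 (N(B, q) = 85*(1/103) = 85/103)
N(102, 173) + U(-157) = 85/103 + (-127 - 157) = 85/103 - 284 = -29167/103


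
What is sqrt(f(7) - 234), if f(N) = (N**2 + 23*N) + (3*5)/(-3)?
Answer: I*sqrt(29) ≈ 5.3852*I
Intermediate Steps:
f(N) = -5 + N**2 + 23*N (f(N) = (N**2 + 23*N) + 15*(-1/3) = (N**2 + 23*N) - 5 = -5 + N**2 + 23*N)
sqrt(f(7) - 234) = sqrt((-5 + 7**2 + 23*7) - 234) = sqrt((-5 + 49 + 161) - 234) = sqrt(205 - 234) = sqrt(-29) = I*sqrt(29)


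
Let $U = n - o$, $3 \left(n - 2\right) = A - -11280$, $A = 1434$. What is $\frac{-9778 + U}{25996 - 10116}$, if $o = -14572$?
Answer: $\frac{4517}{7940} \approx 0.56889$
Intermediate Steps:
$n = 4240$ ($n = 2 + \frac{1434 - -11280}{3} = 2 + \frac{1434 + 11280}{3} = 2 + \frac{1}{3} \cdot 12714 = 2 + 4238 = 4240$)
$U = 18812$ ($U = 4240 - -14572 = 4240 + 14572 = 18812$)
$\frac{-9778 + U}{25996 - 10116} = \frac{-9778 + 18812}{25996 - 10116} = \frac{9034}{15880} = 9034 \cdot \frac{1}{15880} = \frac{4517}{7940}$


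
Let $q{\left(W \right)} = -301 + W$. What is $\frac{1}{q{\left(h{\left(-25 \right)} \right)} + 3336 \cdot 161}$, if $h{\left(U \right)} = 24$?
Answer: $\frac{1}{536819} \approx 1.8628 \cdot 10^{-6}$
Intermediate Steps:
$\frac{1}{q{\left(h{\left(-25 \right)} \right)} + 3336 \cdot 161} = \frac{1}{\left(-301 + 24\right) + 3336 \cdot 161} = \frac{1}{-277 + 537096} = \frac{1}{536819}$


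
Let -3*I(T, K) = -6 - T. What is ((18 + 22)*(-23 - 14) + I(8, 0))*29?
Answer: -128354/3 ≈ -42785.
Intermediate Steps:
I(T, K) = 2 + T/3 (I(T, K) = -(-6 - T)/3 = 2 + T/3)
((18 + 22)*(-23 - 14) + I(8, 0))*29 = ((18 + 22)*(-23 - 14) + (2 + (⅓)*8))*29 = (40*(-37) + (2 + 8/3))*29 = (-1480 + 14/3)*29 = -4426/3*29 = -128354/3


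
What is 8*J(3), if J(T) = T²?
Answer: 72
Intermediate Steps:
8*J(3) = 8*3² = 8*9 = 72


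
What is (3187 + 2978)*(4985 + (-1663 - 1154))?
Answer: 13365720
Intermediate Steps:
(3187 + 2978)*(4985 + (-1663 - 1154)) = 6165*(4985 - 2817) = 6165*2168 = 13365720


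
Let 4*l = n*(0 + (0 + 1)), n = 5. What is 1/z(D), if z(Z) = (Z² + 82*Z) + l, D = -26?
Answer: -4/5819 ≈ -0.00068740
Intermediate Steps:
l = 5/4 (l = (5*(0 + (0 + 1)))/4 = (5*(0 + 1))/4 = (5*1)/4 = (¼)*5 = 5/4 ≈ 1.2500)
z(Z) = 5/4 + Z² + 82*Z (z(Z) = (Z² + 82*Z) + 5/4 = 5/4 + Z² + 82*Z)
1/z(D) = 1/(5/4 + (-26)² + 82*(-26)) = 1/(5/4 + 676 - 2132) = 1/(-5819/4) = -4/5819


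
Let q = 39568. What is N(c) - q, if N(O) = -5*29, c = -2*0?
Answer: -39713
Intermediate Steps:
c = 0
N(O) = -145
N(c) - q = -145 - 1*39568 = -145 - 39568 = -39713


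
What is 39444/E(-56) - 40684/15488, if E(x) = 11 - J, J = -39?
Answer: 76109309/96800 ≈ 786.25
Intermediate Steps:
E(x) = 50 (E(x) = 11 - 1*(-39) = 11 + 39 = 50)
39444/E(-56) - 40684/15488 = 39444/50 - 40684/15488 = 39444*(1/50) - 40684*1/15488 = 19722/25 - 10171/3872 = 76109309/96800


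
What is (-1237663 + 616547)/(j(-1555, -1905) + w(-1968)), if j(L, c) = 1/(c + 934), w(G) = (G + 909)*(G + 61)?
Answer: -301551818/980473561 ≈ -0.30756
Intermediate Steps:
w(G) = (61 + G)*(909 + G) (w(G) = (909 + G)*(61 + G) = (61 + G)*(909 + G))
j(L, c) = 1/(934 + c)
(-1237663 + 616547)/(j(-1555, -1905) + w(-1968)) = (-1237663 + 616547)/(1/(934 - 1905) + (55449 + (-1968)² + 970*(-1968))) = -621116/(1/(-971) + (55449 + 3873024 - 1908960)) = -621116/(-1/971 + 2019513) = -621116/1960947122/971 = -621116*971/1960947122 = -301551818/980473561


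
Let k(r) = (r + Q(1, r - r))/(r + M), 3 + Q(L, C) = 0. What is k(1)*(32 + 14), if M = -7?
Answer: 46/3 ≈ 15.333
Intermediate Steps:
Q(L, C) = -3 (Q(L, C) = -3 + 0 = -3)
k(r) = (-3 + r)/(-7 + r) (k(r) = (r - 3)/(r - 7) = (-3 + r)/(-7 + r))
k(1)*(32 + 14) = ((-3 + 1)/(-7 + 1))*(32 + 14) = (-2/(-6))*46 = -1/6*(-2)*46 = (1/3)*46 = 46/3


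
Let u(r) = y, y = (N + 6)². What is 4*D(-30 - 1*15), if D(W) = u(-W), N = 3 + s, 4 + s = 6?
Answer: 484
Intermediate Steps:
s = 2 (s = -4 + 6 = 2)
N = 5 (N = 3 + 2 = 5)
y = 121 (y = (5 + 6)² = 11² = 121)
u(r) = 121
D(W) = 121
4*D(-30 - 1*15) = 4*121 = 484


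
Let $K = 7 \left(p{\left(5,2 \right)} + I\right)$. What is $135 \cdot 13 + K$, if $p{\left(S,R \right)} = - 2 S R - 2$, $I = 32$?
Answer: $1825$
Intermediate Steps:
$p{\left(S,R \right)} = -2 - 2 R S$ ($p{\left(S,R \right)} = - 2 R S - 2 = -2 - 2 R S$)
$K = 70$ ($K = 7 \left(\left(-2 - 4 \cdot 5\right) + 32\right) = 7 \left(\left(-2 - 20\right) + 32\right) = 7 \left(-22 + 32\right) = 7 \cdot 10 = 70$)
$135 \cdot 13 + K = 135 \cdot 13 + 70 = 1755 + 70 = 1825$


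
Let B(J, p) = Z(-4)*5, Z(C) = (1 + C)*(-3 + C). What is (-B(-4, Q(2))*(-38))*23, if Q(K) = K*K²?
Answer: 91770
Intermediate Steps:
Q(K) = K³
B(J, p) = 105 (B(J, p) = (-3 + (-4)² - 2*(-4))*5 = (-3 + 16 + 8)*5 = 21*5 = 105)
(-B(-4, Q(2))*(-38))*23 = (-1*105*(-38))*23 = -105*(-38)*23 = 3990*23 = 91770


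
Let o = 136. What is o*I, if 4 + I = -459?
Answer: -62968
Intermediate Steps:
I = -463 (I = -4 - 459 = -463)
o*I = 136*(-463) = -62968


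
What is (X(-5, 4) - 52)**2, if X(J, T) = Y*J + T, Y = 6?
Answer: 6084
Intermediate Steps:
X(J, T) = T + 6*J (X(J, T) = 6*J + T = T + 6*J)
(X(-5, 4) - 52)**2 = ((4 + 6*(-5)) - 52)**2 = ((4 - 30) - 52)**2 = (-26 - 52)**2 = (-78)**2 = 6084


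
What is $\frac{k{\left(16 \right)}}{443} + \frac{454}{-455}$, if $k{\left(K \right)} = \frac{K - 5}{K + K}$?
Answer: $- \frac{6430899}{6450080} \approx -0.99703$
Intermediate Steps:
$k{\left(K \right)} = \frac{-5 + K}{2 K}$
$\frac{k{\left(16 \right)}}{443} + \frac{454}{-455} = \frac{\frac{1}{2} \cdot \frac{1}{16} \left(-5 + 16\right)}{443} + \frac{454}{-455} = \frac{1}{2} \cdot \frac{1}{16} \cdot 11 \cdot \frac{1}{443} + 454 \left(- \frac{1}{455}\right) = \frac{11}{32} \cdot \frac{1}{443} - \frac{454}{455} = \frac{11}{14176} - \frac{454}{455} = - \frac{6430899}{6450080}$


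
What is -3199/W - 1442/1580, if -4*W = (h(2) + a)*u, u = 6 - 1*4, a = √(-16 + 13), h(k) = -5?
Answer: -451648/395 - 457*I*√3/2 ≈ -1143.4 - 395.77*I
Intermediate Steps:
a = I*√3 (a = √(-3) = I*√3 ≈ 1.732*I)
u = 2 (u = 6 - 4 = 2)
W = 5/2 - I*√3/2 (W = -(-5 + I*√3)*2/4 = -(-10 + 2*I*√3)/4 = 5/2 - I*√3/2 ≈ 2.5 - 0.86602*I)
-3199/W - 1442/1580 = -3199/(5/2 - I*√3/2) - 1442/1580 = -3199/(5/2 - I*√3/2) - 1442*1/1580 = -3199/(5/2 - I*√3/2) - 721/790 = -721/790 - 3199/(5/2 - I*√3/2)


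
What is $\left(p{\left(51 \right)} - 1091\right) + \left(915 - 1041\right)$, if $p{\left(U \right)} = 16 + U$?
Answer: $-1150$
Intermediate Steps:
$\left(p{\left(51 \right)} - 1091\right) + \left(915 - 1041\right) = \left(\left(16 + 51\right) - 1091\right) + \left(915 - 1041\right) = \left(67 - 1091\right) - 126 = -1024 - 126 = -1150$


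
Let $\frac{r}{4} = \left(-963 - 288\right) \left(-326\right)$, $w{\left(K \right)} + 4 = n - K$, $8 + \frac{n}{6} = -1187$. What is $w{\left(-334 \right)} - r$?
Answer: $-1638144$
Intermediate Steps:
$n = -7170$ ($n = -48 + 6 \left(-1187\right) = -48 - 7122 = -7170$)
$w{\left(K \right)} = -7174 - K$ ($w{\left(K \right)} = -4 - \left(7170 + K\right) = -7174 - K$)
$r = 1631304$ ($r = 4 \left(-963 - 288\right) \left(-326\right) = 4 \left(\left(-1251\right) \left(-326\right)\right) = 4 \cdot 407826 = 1631304$)
$w{\left(-334 \right)} - r = \left(-7174 - -334\right) - 1631304 = \left(-7174 + 334\right) - 1631304 = -6840 - 1631304 = -1638144$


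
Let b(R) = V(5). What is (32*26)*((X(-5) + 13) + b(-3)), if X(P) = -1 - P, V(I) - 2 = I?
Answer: 19968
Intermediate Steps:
V(I) = 2 + I
b(R) = 7 (b(R) = 2 + 5 = 7)
(32*26)*((X(-5) + 13) + b(-3)) = (32*26)*(((-1 - 1*(-5)) + 13) + 7) = 832*(((-1 + 5) + 13) + 7) = 832*((4 + 13) + 7) = 832*(17 + 7) = 832*24 = 19968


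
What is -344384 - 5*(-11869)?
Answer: -285039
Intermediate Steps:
-344384 - 5*(-11869) = -344384 - 1*(-59345) = -344384 + 59345 = -285039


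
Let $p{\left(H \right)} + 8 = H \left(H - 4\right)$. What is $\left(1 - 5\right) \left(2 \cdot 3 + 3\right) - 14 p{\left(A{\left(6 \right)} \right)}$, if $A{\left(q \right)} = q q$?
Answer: $-16052$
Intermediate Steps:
$A{\left(q \right)} = q^{2}$
$p{\left(H \right)} = -8 + H \left(-4 + H\right)$ ($p{\left(H \right)} = -8 + H \left(H - 4\right) = -8 + H \left(-4 + H\right)$)
$\left(1 - 5\right) \left(2 \cdot 3 + 3\right) - 14 p{\left(A{\left(6 \right)} \right)} = \left(1 - 5\right) \left(2 \cdot 3 + 3\right) - 14 \left(-8 + \left(6^{2}\right)^{2} - 4 \cdot 6^{2}\right) = - 4 \left(6 + 3\right) - 14 \left(-8 + 36^{2} - 144\right) = \left(-4\right) 9 - 14 \left(-8 + 1296 - 144\right) = -36 - 16016 = -16052$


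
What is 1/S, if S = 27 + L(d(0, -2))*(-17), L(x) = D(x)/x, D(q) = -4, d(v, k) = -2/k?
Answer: 1/95 ≈ 0.010526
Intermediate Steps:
L(x) = -4/x
S = 95 (S = 27 - 4/((-2/(-2)))*(-17) = 27 - 4/((-2*(-1/2)))*(-17) = 27 - 4/1*(-17) = 27 - 4*1*(-17) = 27 - 4*(-17) = 27 + 68 = 95)
1/S = 1/95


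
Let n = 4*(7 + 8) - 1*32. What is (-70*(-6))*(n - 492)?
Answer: -194880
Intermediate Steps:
n = 28 (n = 4*15 - 32 = 60 - 32 = 28)
(-70*(-6))*(n - 492) = (-70*(-6))*(28 - 492) = 420*(-464) = -194880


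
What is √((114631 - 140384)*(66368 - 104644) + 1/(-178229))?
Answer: 3*√3479113564099563991/178229 ≈ 31396.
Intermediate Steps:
√((114631 - 140384)*(66368 - 104644) + 1/(-178229)) = √(-25753*(-38276) - 1/178229) = √(985721828 - 1/178229) = √(175684215682611/178229) = 3*√3479113564099563991/178229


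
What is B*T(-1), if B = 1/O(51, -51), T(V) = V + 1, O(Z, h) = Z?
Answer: 0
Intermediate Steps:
T(V) = 1 + V
B = 1/51 ≈ 0.019608
B*T(-1) = (1 - 1)/51 = (1/51)*0 = 0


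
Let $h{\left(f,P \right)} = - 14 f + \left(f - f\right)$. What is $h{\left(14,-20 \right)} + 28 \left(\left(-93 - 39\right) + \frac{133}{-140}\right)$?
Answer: $- \frac{19593}{5} \approx -3918.6$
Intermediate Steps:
$h{\left(f,P \right)} = - 14 f$ ($h{\left(f,P \right)} = - 14 f + 0 = - 14 f$)
$h{\left(14,-20 \right)} + 28 \left(\left(-93 - 39\right) + \frac{133}{-140}\right) = \left(-14\right) 14 + 28 \left(\left(-93 - 39\right) + \frac{133}{-140}\right) = -196 + 28 \left(-132 + 133 \left(- \frac{1}{140}\right)\right) = -196 + 28 \left(-132 - \frac{19}{20}\right) = -196 + 28 \left(- \frac{2659}{20}\right) = -196 - \frac{18613}{5} = - \frac{19593}{5}$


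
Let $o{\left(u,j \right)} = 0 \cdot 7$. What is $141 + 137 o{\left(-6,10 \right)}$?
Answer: $141$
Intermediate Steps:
$o{\left(u,j \right)} = 0$
$141 + 137 o{\left(-6,10 \right)} = 141 + 137 \cdot 0 = 141 + 0 = 141$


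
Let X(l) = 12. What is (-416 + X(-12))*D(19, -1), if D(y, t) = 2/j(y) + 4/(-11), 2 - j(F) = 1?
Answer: -7272/11 ≈ -661.09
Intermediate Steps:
j(F) = 1 (j(F) = 2 - 1*1 = 2 - 1 = 1)
D(y, t) = 18/11 (D(y, t) = 2/1 + 4/(-11) = 2*1 + 4*(-1/11) = 2 - 4/11 = 18/11)
(-416 + X(-12))*D(19, -1) = (-416 + 12)*(18/11) = -404*18/11 = -7272/11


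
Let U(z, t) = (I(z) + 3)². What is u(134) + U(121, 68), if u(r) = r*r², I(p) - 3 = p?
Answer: 2422233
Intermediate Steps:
I(p) = 3 + p
u(r) = r³
U(z, t) = (6 + z)² (U(z, t) = ((3 + z) + 3)² = (6 + z)²)
u(134) + U(121, 68) = 134³ + (6 + 121)² = 2406104 + 127² = 2406104 + 16129 = 2422233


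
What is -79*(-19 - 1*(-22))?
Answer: -237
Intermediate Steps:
-79*(-19 - 1*(-22)) = -79*(-19 + 22) = -79*3 = -237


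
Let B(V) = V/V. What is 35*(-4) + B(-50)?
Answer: -139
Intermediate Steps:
B(V) = 1
35*(-4) + B(-50) = 35*(-4) + 1 = -140 + 1 = -139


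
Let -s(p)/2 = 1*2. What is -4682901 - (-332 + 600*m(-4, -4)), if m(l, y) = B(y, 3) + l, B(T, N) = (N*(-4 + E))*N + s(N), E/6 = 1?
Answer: -4688569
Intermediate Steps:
s(p) = -4 (s(p) = -2*2 = -4)
E = 6 (E = 6*1 = 6)
B(T, N) = -4 + 2*N² (B(T, N) = (N*(-4 + 6))*N - 4 = (N*2)*N - 4 = (2*N)*N - 4 = 2*N² - 4 = -4 + 2*N²)
m(l, y) = 14 + l (m(l, y) = (-4 + 2*3²) + l = (-4 + 2*9) + l = (-4 + 18) + l = 14 + l)
-4682901 - (-332 + 600*m(-4, -4)) = -4682901 - (-332 + 600*(14 - 4)) = -4682901 - (-332 + 600*10) = -4682901 - (-332 + 6000) = -4682901 - 1*5668 = -4682901 - 5668 = -4688569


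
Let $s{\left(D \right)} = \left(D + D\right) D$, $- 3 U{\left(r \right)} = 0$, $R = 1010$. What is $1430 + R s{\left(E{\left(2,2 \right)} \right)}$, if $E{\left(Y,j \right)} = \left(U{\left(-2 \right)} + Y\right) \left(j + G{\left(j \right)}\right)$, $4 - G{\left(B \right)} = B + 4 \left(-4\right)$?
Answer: $3233430$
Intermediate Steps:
$G{\left(B \right)} = 20 - B$ ($G{\left(B \right)} = 4 - \left(B + 4 \left(-4\right)\right) = 4 - \left(B - 16\right) = 4 - \left(-16 + B\right) = 20 - B$)
$U{\left(r \right)} = 0$ ($U{\left(r \right)} = \left(- \frac{1}{3}\right) 0 = 0$)
$E{\left(Y,j \right)} = 20 Y$ ($E{\left(Y,j \right)} = \left(0 + Y\right) \left(j - \left(-20 + j\right)\right) = Y 20 = 20 Y$)
$s{\left(D \right)} = 2 D^{2}$ ($s{\left(D \right)} = 2 D D = 2 D^{2}$)
$1430 + R s{\left(E{\left(2,2 \right)} \right)} = 1430 + 1010 \cdot 2 \left(20 \cdot 2\right)^{2} = 1430 + 1010 \cdot 2 \cdot 40^{2} = 1430 + 1010 \cdot 2 \cdot 1600 = 1430 + 1010 \cdot 3200 = 1430 + 3232000 = 3233430$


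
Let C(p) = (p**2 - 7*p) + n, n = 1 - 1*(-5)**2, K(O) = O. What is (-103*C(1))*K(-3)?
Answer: -9270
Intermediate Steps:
n = -24 (n = 1 - 1*25 = 1 - 25 = -24)
C(p) = -24 + p**2 - 7*p (C(p) = (p**2 - 7*p) - 24 = -24 + p**2 - 7*p)
(-103*C(1))*K(-3) = -103*(-24 + 1**2 - 7*1)*(-3) = -103*(-24 + 1 - 7)*(-3) = -103*(-30)*(-3) = 3090*(-3) = -9270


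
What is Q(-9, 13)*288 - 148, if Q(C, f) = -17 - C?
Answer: -2452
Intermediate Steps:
Q(-9, 13)*288 - 148 = (-17 - 1*(-9))*288 - 148 = (-17 + 9)*288 - 148 = -8*288 - 148 = -2304 - 148 = -2452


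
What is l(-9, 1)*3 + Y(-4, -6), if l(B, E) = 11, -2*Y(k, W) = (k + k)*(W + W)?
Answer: -15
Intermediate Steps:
Y(k, W) = -2*W*k (Y(k, W) = -(k + k)*(W + W)/2 = -2*k*2*W/2 = -2*W*k)
l(-9, 1)*3 + Y(-4, -6) = 11*3 - 2*(-6)*(-4) = 33 - 48 = -15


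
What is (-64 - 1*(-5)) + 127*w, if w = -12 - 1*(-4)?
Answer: -1075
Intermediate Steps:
w = -8 (w = -12 + 4 = -8)
(-64 - 1*(-5)) + 127*w = (-64 - 1*(-5)) + 127*(-8) = (-64 + 5) - 1016 = -59 - 1016 = -1075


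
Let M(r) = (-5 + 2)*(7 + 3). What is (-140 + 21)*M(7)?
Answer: 3570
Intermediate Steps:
M(r) = -30 (M(r) = -3*10 = -30)
(-140 + 21)*M(7) = (-140 + 21)*(-30) = -119*(-30) = 3570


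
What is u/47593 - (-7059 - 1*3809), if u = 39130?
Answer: 5684394/523 ≈ 10869.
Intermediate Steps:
u/47593 - (-7059 - 1*3809) = 39130/47593 - (-7059 - 1*3809) = 39130*(1/47593) - (-7059 - 3809) = 430/523 - 1*(-10868) = 430/523 + 10868 = 5684394/523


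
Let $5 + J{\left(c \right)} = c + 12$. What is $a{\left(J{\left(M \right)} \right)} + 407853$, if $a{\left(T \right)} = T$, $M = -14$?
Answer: $407846$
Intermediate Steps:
$J{\left(c \right)} = 7 + c$ ($J{\left(c \right)} = -5 + \left(c + 12\right) = -5 + \left(12 + c\right) = 7 + c$)
$a{\left(J{\left(M \right)} \right)} + 407853 = \left(7 - 14\right) + 407853 = -7 + 407853 = 407846$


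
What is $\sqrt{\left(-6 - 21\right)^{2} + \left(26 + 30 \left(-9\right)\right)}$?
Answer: $\sqrt{485} \approx 22.023$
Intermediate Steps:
$\sqrt{\left(-6 - 21\right)^{2} + \left(26 + 30 \left(-9\right)\right)} = \sqrt{\left(-27\right)^{2} + \left(26 - 270\right)} = \sqrt{729 - 244} = \sqrt{485}$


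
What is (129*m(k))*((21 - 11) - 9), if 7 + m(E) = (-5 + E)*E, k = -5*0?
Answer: -903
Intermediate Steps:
k = 0
m(E) = -7 + E*(-5 + E) (m(E) = -7 + (-5 + E)*E = -7 + E*(-5 + E))
(129*m(k))*((21 - 11) - 9) = (129*(-7 + 0² - 5*0))*((21 - 11) - 9) = (129*(-7 + 0 + 0))*(10 - 9) = (129*(-7))*1 = -903*1 = -903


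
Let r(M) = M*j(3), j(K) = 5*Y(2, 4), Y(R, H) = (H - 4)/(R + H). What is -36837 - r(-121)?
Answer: -36837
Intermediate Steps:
Y(R, H) = (-4 + H)/(H + R)
j(K) = 0 (j(K) = 5*((-4 + 4)/(4 + 2)) = 5*(0/6) = 5*((1/6)*0) = 5*0 = 0)
r(M) = 0 (r(M) = M*0 = 0)
-36837 - r(-121) = -36837 - 1*0 = -36837 + 0 = -36837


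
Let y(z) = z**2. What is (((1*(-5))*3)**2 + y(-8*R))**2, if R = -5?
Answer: 3330625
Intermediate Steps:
(((1*(-5))*3)**2 + y(-8*R))**2 = (((1*(-5))*3)**2 + (-8*(-5))**2)**2 = ((-5*3)**2 + 40**2)**2 = ((-15)**2 + 1600)**2 = (225 + 1600)**2 = 1825**2 = 3330625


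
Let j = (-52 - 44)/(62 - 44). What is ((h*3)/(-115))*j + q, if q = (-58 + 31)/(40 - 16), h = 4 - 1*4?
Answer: -9/8 ≈ -1.1250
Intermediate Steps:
h = 0 (h = 4 - 4 = 0)
q = -9/8 (q = -27/24 = -27*1/24 = -9/8 ≈ -1.1250)
j = -16/3 (j = -96/18 = -96*1/18 = -16/3 ≈ -5.3333)
((h*3)/(-115))*j + q = ((0*3)/(-115))*(-16/3) - 9/8 = (0*(-1/115))*(-16/3) - 9/8 = 0*(-16/3) - 9/8 = 0 - 9/8 = -9/8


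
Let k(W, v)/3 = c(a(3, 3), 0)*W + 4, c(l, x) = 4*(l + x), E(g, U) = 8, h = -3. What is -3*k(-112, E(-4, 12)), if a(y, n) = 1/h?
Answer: -1380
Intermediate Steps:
a(y, n) = -⅓ (a(y, n) = 1/(-3) = -⅓)
c(l, x) = 4*l + 4*x
k(W, v) = 12 - 4*W (k(W, v) = 3*((4*(-⅓) + 4*0)*W + 4) = 3*((-4/3 + 0)*W + 4) = 3*(-4*W/3 + 4) = 3*(4 - 4*W/3) = 12 - 4*W)
-3*k(-112, E(-4, 12)) = -3*(12 - 4*(-112)) = -3*(12 + 448) = -3*460 = -1380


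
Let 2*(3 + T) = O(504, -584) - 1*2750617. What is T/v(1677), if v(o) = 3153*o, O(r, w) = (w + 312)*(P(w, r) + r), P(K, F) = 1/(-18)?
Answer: -25989263/95176458 ≈ -0.27306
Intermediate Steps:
P(K, F) = -1/18
O(r, w) = (312 + w)*(-1/18 + r) (O(r, w) = (w + 312)*(-1/18 + r) = (312 + w)*(-1/18 + r))
T = -25989263/18 (T = -3 + ((-52/3 + 312*504 - 1/18*(-584) + 504*(-584)) - 1*2750617)/2 = -3 + ((-52/3 + 157248 + 292/9 - 294336) - 2750617)/2 = -3 + (-1233656/9 - 2750617)/2 = -3 + (1/2)*(-25989209/9) = -3 - 25989209/18 = -25989263/18 ≈ -1.4438e+6)
T/v(1677) = -25989263/(18*(3153*1677)) = -25989263/18/5287581 = -25989263/18*1/5287581 = -25989263/95176458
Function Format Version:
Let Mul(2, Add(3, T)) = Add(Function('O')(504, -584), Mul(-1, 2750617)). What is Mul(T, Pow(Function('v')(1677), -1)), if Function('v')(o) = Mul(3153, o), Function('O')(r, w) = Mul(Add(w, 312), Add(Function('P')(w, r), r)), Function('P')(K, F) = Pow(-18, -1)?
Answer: Rational(-25989263, 95176458) ≈ -0.27306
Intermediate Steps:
Function('P')(K, F) = Rational(-1, 18)
Function('O')(r, w) = Mul(Add(312, w), Add(Rational(-1, 18), r)) (Function('O')(r, w) = Mul(Add(w, 312), Add(Rational(-1, 18), r)) = Mul(Add(312, w), Add(Rational(-1, 18), r)))
T = Rational(-25989263, 18) (T = Add(-3, Mul(Rational(1, 2), Add(Add(Rational(-52, 3), Mul(312, 504), Mul(Rational(-1, 18), -584), Mul(504, -584)), Mul(-1, 2750617)))) = Add(-3, Mul(Rational(1, 2), Add(Add(Rational(-52, 3), 157248, Rational(292, 9), -294336), -2750617))) = Add(-3, Mul(Rational(1, 2), Add(Rational(-1233656, 9), -2750617))) = Add(-3, Mul(Rational(1, 2), Rational(-25989209, 9))) = Add(-3, Rational(-25989209, 18)) = Rational(-25989263, 18) ≈ -1.4438e+6)
Mul(T, Pow(Function('v')(1677), -1)) = Mul(Rational(-25989263, 18), Pow(Mul(3153, 1677), -1)) = Mul(Rational(-25989263, 18), Pow(5287581, -1)) = Mul(Rational(-25989263, 18), Rational(1, 5287581)) = Rational(-25989263, 95176458)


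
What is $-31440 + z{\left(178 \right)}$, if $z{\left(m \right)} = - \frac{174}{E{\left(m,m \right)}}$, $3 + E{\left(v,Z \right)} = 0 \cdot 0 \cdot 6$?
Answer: $-31382$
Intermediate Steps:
$E{\left(v,Z \right)} = -3$ ($E{\left(v,Z \right)} = -3 + 0 \cdot 0 \cdot 6 = -3 + 0 \cdot 6 = -3 + 0 = -3$)
$z{\left(m \right)} = 58$ ($z{\left(m \right)} = - \frac{174}{-3} = \left(-174\right) \left(- \frac{1}{3}\right) = 58$)
$-31440 + z{\left(178 \right)} = -31440 + 58 = -31382$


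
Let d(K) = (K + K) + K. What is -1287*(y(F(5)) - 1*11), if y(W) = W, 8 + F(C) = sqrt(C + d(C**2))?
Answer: 24453 - 5148*sqrt(5) ≈ 12942.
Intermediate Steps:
d(K) = 3*K (d(K) = 2*K + K = 3*K)
F(C) = -8 + sqrt(C + 3*C**2)
-1287*(y(F(5)) - 1*11) = -1287*((-8 + sqrt(5*(1 + 3*5))) - 1*11) = -1287*((-8 + sqrt(5*(1 + 15))) - 11) = -1287*((-8 + sqrt(5*16)) - 11) = -1287*((-8 + sqrt(80)) - 11) = -1287*((-8 + 4*sqrt(5)) - 11) = -1287*(-19 + 4*sqrt(5)) = 24453 - 5148*sqrt(5)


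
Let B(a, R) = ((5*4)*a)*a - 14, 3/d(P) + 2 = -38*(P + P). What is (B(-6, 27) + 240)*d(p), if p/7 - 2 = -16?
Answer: 473/1241 ≈ 0.38114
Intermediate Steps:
p = -98 (p = 14 + 7*(-16) = 14 - 112 = -98)
d(P) = 3/(-2 - 76*P) (d(P) = 3/(-2 - 38*(P + P)) = 3/(-2 - 76*P))
B(a, R) = -14 + 20*a² (B(a, R) = (20*a)*a - 14 = 20*a² - 14 = -14 + 20*a²)
(B(-6, 27) + 240)*d(p) = ((-14 + 20*(-6)²) + 240)*(-3/(2 + 76*(-98))) = ((-14 + 20*36) + 240)*(-3/(2 - 7448)) = ((-14 + 720) + 240)*(-3/(-7446)) = (706 + 240)*(-3*(-1/7446)) = 946*(1/2482) = 473/1241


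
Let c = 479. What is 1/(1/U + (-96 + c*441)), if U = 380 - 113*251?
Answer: 27983/5908414568 ≈ 4.7361e-6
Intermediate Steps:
U = -27983 (U = 380 - 28363 = -27983)
1/(1/U + (-96 + c*441)) = 1/(1/(-27983) + (-96 + 479*441)) = 1/(-1/27983 + (-96 + 211239)) = 1/(-1/27983 + 211143) = 1/(5908414568/27983) = 27983/5908414568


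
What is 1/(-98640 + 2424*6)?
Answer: -1/84096 ≈ -1.1891e-5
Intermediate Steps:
1/(-98640 + 2424*6) = 1/(-98640 + 14544) = 1/(-84096) = -1/84096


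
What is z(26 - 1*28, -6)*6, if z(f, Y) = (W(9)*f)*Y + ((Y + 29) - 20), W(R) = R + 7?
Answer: 1170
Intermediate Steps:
W(R) = 7 + R
z(f, Y) = 9 + Y + 16*Y*f (z(f, Y) = ((7 + 9)*f)*Y + ((Y + 29) - 20) = (16*f)*Y + ((29 + Y) - 20) = 16*Y*f + (9 + Y) = 9 + Y + 16*Y*f)
z(26 - 1*28, -6)*6 = (9 - 6 + 16*(-6)*(26 - 1*28))*6 = (9 - 6 + 16*(-6)*(26 - 28))*6 = (9 - 6 + 16*(-6)*(-2))*6 = (9 - 6 + 192)*6 = 195*6 = 1170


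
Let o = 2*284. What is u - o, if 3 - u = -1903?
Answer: 1338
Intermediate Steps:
u = 1906 (u = 3 - 1*(-1903) = 3 + 1903 = 1906)
o = 568
u - o = 1906 - 1*568 = 1906 - 568 = 1338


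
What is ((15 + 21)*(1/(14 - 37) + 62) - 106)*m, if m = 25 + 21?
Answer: 97724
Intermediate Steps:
m = 46
((15 + 21)*(1/(14 - 37) + 62) - 106)*m = ((15 + 21)*(1/(14 - 37) + 62) - 106)*46 = (36*(1/(-23) + 62) - 106)*46 = (36*(-1/23 + 62) - 106)*46 = (36*(1425/23) - 106)*46 = (51300/23 - 106)*46 = (48862/23)*46 = 97724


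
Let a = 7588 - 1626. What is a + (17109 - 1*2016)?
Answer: 21055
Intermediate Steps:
a = 5962
a + (17109 - 1*2016) = 5962 + (17109 - 1*2016) = 5962 + (17109 - 2016) = 5962 + 15093 = 21055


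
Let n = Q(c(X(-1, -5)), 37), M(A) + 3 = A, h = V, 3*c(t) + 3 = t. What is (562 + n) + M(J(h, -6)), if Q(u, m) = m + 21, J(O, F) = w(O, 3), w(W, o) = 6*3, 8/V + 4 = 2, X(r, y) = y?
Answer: 635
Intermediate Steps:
c(t) = -1 + t/3
V = -4 (V = 8/(-4 + 2) = 8/(-2) = 8*(-½) = -4)
w(W, o) = 18
h = -4
J(O, F) = 18
M(A) = -3 + A
Q(u, m) = 21 + m
n = 58 (n = 21 + 37 = 58)
(562 + n) + M(J(h, -6)) = (562 + 58) + (-3 + 18) = 620 + 15 = 635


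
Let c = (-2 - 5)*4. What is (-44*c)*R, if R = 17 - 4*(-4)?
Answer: 40656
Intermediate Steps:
R = 33 (R = 17 - 1*(-16) = 17 + 16 = 33)
c = -28 (c = -7*4 = -28)
(-44*c)*R = -44*(-28)*33 = 1232*33 = 40656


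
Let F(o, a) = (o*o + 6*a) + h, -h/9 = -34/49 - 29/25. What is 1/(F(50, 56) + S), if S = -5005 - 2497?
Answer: -1225/5695411 ≈ -0.00021509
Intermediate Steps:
h = 20439/1225 (h = -9*(-34/49 - 29/25) = -9*(-2271/1225) = 20439/1225 ≈ 16.685)
S = -7502
F(o, a) = 20439/1225 + o² + 6*a (F(o, a) = (o*o + 6*a) + 20439/1225 = (o² + 6*a) + 20439/1225 = 20439/1225 + o² + 6*a)
1/(F(50, 56) + S) = 1/((20439/1225 + 50² + 6*56) - 7502) = 1/((20439/1225 + 2500 + 336) - 7502) = 1/(3494539/1225 - 7502) = 1/(-5695411/1225) = -1225/5695411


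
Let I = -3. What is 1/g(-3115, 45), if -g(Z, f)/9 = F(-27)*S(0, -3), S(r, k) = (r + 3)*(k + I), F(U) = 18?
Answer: 1/2916 ≈ 0.00034294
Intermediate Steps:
S(r, k) = (-3 + k)*(3 + r) (S(r, k) = (r + 3)*(k - 3) = (3 + r)*(-3 + k) = (-3 + k)*(3 + r))
g(Z, f) = 2916 (g(Z, f) = -162*(-9 - 3*0 + 3*(-3) - 3*0) = -162*(-9 + 0 - 9 + 0) = -162*(-18) = -9*(-324) = 2916)
1/g(-3115, 45) = 1/2916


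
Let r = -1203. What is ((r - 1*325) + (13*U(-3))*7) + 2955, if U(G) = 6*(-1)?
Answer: 881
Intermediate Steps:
U(G) = -6
((r - 1*325) + (13*U(-3))*7) + 2955 = ((-1203 - 1*325) + (13*(-6))*7) + 2955 = ((-1203 - 325) - 78*7) + 2955 = (-1528 - 546) + 2955 = -2074 + 2955 = 881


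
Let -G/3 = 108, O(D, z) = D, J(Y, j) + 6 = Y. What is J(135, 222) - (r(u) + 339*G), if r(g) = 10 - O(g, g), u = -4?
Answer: 109951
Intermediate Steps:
J(Y, j) = -6 + Y
G = -324 (G = -3*108 = -324)
r(g) = 10 - g
J(135, 222) - (r(u) + 339*G) = (-6 + 135) - ((10 - 1*(-4)) + 339*(-324)) = 129 - ((10 + 4) - 109836) = 129 - (14 - 109836) = 129 - 1*(-109822) = 129 + 109822 = 109951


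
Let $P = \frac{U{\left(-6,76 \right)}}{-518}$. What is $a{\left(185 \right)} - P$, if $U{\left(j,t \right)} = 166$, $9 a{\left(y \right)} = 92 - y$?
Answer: $- \frac{7780}{777} \approx -10.013$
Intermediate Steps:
$a{\left(y \right)} = \frac{92}{9} - \frac{y}{9}$ ($a{\left(y \right)} = \frac{92 - y}{9} = \frac{92}{9} - \frac{y}{9}$)
$P = - \frac{83}{259}$ ($P = \frac{166}{-518} = 166 \left(- \frac{1}{518}\right) = - \frac{83}{259} \approx -0.32046$)
$a{\left(185 \right)} - P = \left(\frac{92}{9} - \frac{185}{9}\right) - - \frac{83}{259} = \left(\frac{92}{9} - \frac{185}{9}\right) + \frac{83}{259} = - \frac{31}{3} + \frac{83}{259} = - \frac{7780}{777}$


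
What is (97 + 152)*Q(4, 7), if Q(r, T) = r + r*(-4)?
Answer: -2988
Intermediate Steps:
Q(r, T) = -3*r (Q(r, T) = r - 4*r = -3*r)
(97 + 152)*Q(4, 7) = (97 + 152)*(-3*4) = 249*(-12) = -2988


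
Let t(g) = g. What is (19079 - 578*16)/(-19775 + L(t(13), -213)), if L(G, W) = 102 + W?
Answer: -9831/19886 ≈ -0.49437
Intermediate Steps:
(19079 - 578*16)/(-19775 + L(t(13), -213)) = (19079 - 578*16)/(-19775 + (102 - 213)) = (19079 - 9248)/(-19775 - 111) = 9831/(-19886) = 9831*(-1/19886) = -9831/19886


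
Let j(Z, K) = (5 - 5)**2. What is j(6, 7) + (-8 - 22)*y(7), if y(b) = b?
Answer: -210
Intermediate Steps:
j(Z, K) = 0 (j(Z, K) = 0**2 = 0)
j(6, 7) + (-8 - 22)*y(7) = 0 + (-8 - 22)*7 = 0 - 30*7 = 0 - 210 = -210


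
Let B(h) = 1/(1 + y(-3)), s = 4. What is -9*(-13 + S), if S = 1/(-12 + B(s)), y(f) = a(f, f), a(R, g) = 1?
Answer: 2709/23 ≈ 117.78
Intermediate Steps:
y(f) = 1
B(h) = ½ (B(h) = 1/(1 + 1) = 1/2 = ½)
S = -2/23 (S = 1/(-12 + ½) = 1/(-23/2) = -2/23 ≈ -0.086957)
-9*(-13 + S) = -9*(-13 - 2/23) = -9*(-301/23) = 2709/23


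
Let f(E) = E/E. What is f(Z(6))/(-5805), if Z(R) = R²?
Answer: -1/5805 ≈ -0.00017227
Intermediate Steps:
f(E) = 1
f(Z(6))/(-5805) = 1/(-5805) = 1*(-1/5805) = -1/5805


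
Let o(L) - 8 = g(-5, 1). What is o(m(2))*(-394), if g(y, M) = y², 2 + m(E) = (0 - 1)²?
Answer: -13002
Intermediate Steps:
m(E) = -1 (m(E) = -2 + (0 - 1)² = -2 + (-1)² = -2 + 1 = -1)
o(L) = 33 (o(L) = 8 + (-5)² = 8 + 25 = 33)
o(m(2))*(-394) = 33*(-394) = -13002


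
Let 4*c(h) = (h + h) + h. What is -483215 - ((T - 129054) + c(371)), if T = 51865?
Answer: -1625217/4 ≈ -4.0630e+5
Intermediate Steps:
c(h) = 3*h/4 (c(h) = ((h + h) + h)/4 = (2*h + h)/4 = (3*h)/4 = 3*h/4)
-483215 - ((T - 129054) + c(371)) = -483215 - ((51865 - 129054) + (¾)*371) = -483215 - (-77189 + 1113/4) = -483215 - 1*(-307643/4) = -483215 + 307643/4 = -1625217/4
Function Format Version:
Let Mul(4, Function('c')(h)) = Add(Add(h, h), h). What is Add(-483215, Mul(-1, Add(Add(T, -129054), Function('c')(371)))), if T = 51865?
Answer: Rational(-1625217, 4) ≈ -4.0630e+5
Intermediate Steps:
Function('c')(h) = Mul(Rational(3, 4), h) (Function('c')(h) = Mul(Rational(1, 4), Add(Add(h, h), h)) = Mul(Rational(1, 4), Add(Mul(2, h), h)) = Mul(Rational(1, 4), Mul(3, h)) = Mul(Rational(3, 4), h))
Add(-483215, Mul(-1, Add(Add(T, -129054), Function('c')(371)))) = Add(-483215, Mul(-1, Add(Add(51865, -129054), Mul(Rational(3, 4), 371)))) = Add(-483215, Mul(-1, Add(-77189, Rational(1113, 4)))) = Add(-483215, Mul(-1, Rational(-307643, 4))) = Add(-483215, Rational(307643, 4)) = Rational(-1625217, 4)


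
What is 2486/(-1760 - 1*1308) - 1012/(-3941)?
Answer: -3346255/6045494 ≈ -0.55351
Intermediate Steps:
2486/(-1760 - 1*1308) - 1012/(-3941) = 2486/(-1760 - 1308) - 1012*(-1/3941) = 2486/(-3068) + 1012/3941 = 2486*(-1/3068) + 1012/3941 = -1243/1534 + 1012/3941 = -3346255/6045494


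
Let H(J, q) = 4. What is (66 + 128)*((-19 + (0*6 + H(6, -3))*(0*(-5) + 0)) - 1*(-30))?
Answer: 2134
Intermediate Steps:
(66 + 128)*((-19 + (0*6 + H(6, -3))*(0*(-5) + 0)) - 1*(-30)) = (66 + 128)*((-19 + (0*6 + 4)*(0*(-5) + 0)) - 1*(-30)) = 194*((-19 + (0 + 4)*(0 + 0)) + 30) = 194*((-19 + 4*0) + 30) = 194*((-19 + 0) + 30) = 194*(-19 + 30) = 194*11 = 2134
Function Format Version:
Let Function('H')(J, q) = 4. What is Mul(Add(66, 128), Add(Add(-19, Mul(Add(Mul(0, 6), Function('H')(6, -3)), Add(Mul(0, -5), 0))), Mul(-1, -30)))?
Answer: 2134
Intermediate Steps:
Mul(Add(66, 128), Add(Add(-19, Mul(Add(Mul(0, 6), Function('H')(6, -3)), Add(Mul(0, -5), 0))), Mul(-1, -30))) = Mul(Add(66, 128), Add(Add(-19, Mul(Add(Mul(0, 6), 4), Add(Mul(0, -5), 0))), Mul(-1, -30))) = Mul(194, Add(Add(-19, Mul(Add(0, 4), Add(0, 0))), 30)) = Mul(194, Add(Add(-19, Mul(4, 0)), 30)) = Mul(194, Add(Add(-19, 0), 30)) = Mul(194, Add(-19, 30)) = Mul(194, 11) = 2134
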